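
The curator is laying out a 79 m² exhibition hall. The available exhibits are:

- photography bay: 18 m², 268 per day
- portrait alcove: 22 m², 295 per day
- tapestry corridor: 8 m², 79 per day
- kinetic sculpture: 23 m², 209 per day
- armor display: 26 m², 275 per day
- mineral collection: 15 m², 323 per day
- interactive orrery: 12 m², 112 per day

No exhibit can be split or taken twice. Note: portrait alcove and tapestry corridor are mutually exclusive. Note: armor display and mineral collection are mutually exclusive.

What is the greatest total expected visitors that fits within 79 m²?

1095

Ranking by ratio (expected visitors/m²): mineral collection 21.53, photography bay 14.89, portrait alcove 13.41, armor display 10.58.
Best packing: photography bay + portrait alcove + kinetic sculpture + mineral collection — 78 m², 1095 total.
That's the maximum — no feasible swap from here does better than 1095.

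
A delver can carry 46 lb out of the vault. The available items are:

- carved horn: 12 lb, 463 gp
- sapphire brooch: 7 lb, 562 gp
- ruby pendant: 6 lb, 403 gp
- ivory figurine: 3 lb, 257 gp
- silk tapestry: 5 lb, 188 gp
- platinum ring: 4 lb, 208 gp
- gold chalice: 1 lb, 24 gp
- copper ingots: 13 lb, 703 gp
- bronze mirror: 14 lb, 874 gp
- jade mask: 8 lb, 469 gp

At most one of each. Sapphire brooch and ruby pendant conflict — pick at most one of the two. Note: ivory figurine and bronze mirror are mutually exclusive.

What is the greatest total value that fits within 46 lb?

2816

Taking sapphire brooch + platinum ring + copper ingots + bronze mirror + jade mask: 46 lb used, 2816 in value.
No other feasible combination exceeds 2816.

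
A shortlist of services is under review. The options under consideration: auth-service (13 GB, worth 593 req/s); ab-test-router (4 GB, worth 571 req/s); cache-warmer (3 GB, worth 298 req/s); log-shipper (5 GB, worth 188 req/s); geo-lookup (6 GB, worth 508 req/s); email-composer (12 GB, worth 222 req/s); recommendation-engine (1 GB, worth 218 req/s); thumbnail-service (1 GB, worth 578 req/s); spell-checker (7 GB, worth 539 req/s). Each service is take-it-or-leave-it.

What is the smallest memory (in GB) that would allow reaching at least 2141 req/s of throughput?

Need the lightest bundle worth ≥ 2141.
ab-test-router + cache-warmer + geo-lookup + recommendation-engine + thumbnail-service: 2173 throughput at 15 GB.
No combination under 15 GB hits 2141.

15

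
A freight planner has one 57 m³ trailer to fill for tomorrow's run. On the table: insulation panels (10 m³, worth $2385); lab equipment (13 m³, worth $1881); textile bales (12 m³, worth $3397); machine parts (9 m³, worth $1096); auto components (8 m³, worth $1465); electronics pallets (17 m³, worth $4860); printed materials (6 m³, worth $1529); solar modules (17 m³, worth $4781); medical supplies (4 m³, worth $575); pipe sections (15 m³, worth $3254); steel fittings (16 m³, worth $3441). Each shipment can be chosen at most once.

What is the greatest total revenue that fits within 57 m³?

15423

Filling by ratio: textile bales + electronics pallets + printed materials + solar modules + medical supplies for 15142, with 1 m³ left unused.
Replace printed materials and medical supplies with insulation panels: the trade gains 281 net, giving 15423 at 56 m³.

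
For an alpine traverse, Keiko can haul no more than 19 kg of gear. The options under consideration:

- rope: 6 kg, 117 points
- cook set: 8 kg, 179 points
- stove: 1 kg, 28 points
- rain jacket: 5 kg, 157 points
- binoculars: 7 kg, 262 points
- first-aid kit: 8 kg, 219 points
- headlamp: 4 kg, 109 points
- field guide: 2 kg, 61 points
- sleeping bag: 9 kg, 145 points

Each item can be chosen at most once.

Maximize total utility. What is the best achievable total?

617

Taking stove + rain jacket + binoculars + headlamp + field guide: 19 kg used, 617 in utility.
Runner-up binoculars + first-aid kit + headlamp tops out at 590.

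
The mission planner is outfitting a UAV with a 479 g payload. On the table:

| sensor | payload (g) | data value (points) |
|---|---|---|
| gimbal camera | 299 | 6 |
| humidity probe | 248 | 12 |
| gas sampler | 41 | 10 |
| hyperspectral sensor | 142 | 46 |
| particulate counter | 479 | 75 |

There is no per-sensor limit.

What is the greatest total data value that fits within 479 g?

By data value per g: hyperspectral sensor 0.32, gas sampler 0.24, particulate counter 0.16 lead.
Gas sampler + 3×hyperspectral sensor uses 467 of the 479 g and totals 148.

148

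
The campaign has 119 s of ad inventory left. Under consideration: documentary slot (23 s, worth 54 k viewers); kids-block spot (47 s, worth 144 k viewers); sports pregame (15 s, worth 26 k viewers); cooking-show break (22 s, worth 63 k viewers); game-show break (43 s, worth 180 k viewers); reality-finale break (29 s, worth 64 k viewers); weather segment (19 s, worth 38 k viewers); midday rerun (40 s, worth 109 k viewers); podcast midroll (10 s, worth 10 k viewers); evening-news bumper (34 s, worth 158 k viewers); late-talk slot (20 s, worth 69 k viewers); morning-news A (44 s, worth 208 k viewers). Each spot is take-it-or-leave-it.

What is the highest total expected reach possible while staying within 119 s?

A density-first pass picks weather segment + evening-news bumper + late-talk slot + morning-news A — 473 at 117 s.
Dropping weather segment and late-talk slot frees 39 s; slotting in midday rerun (40 s) lifts the total to 475 at 118 s.
The closest alternative, weather segment + evening-news bumper + late-talk slot + morning-news A, reaches only 473.

475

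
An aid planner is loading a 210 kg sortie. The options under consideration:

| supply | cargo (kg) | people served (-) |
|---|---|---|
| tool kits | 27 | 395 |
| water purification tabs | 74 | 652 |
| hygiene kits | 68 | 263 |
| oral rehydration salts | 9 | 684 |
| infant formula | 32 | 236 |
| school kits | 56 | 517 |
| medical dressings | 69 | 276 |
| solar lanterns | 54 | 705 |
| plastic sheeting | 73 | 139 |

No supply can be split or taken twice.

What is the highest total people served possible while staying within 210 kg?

2672

A density-first pass picks tool kits + oral rehydration salts + infant formula + school kits + solar lanterns — 2537 at 178 kg.
The 56 kg tied up in school kits is better spent on water purification tabs — total rises to 2672 (196 kg).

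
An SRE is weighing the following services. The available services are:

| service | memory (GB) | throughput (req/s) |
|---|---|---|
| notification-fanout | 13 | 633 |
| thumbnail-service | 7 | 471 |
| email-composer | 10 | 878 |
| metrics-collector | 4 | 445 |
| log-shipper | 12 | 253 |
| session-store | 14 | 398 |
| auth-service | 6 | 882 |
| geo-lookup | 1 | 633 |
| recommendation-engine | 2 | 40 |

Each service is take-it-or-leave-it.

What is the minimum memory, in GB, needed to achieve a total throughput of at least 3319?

30

Look for the lowest-memory combination reaching 3319.
thumbnail-service + email-composer + metrics-collector + auth-service + geo-lookup + recommendation-engine reaches 3349 using 30 GB.
Below 30 GB the best achievable stays under 3319.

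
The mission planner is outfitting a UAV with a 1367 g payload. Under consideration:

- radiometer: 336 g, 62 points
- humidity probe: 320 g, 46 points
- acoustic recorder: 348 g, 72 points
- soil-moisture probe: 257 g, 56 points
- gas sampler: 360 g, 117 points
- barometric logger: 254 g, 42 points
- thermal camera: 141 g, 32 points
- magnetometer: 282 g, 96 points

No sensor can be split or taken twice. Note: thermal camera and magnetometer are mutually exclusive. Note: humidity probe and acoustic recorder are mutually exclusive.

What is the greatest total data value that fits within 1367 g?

Radiometer + acoustic recorder + gas sampler + magnetometer uses 1326 of the 1367 g and totals 347.
No other feasible combination exceeds 347.

347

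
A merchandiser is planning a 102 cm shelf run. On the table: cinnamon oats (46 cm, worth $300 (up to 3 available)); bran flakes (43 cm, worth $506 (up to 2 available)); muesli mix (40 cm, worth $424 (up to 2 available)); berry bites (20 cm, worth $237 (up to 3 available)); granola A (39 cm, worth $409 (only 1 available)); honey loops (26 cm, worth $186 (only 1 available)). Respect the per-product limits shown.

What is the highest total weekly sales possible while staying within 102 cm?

The ratio heuristic lands on muesli mix + 3×berry bites (1135) but leaves 2 cm idle.
The 80 cm tied up in muesli mix and 2×berry bites is better spent on bran flakes + granola A — total rises to 1152 (102 cm).
No other feasible combination exceeds 1152.

1152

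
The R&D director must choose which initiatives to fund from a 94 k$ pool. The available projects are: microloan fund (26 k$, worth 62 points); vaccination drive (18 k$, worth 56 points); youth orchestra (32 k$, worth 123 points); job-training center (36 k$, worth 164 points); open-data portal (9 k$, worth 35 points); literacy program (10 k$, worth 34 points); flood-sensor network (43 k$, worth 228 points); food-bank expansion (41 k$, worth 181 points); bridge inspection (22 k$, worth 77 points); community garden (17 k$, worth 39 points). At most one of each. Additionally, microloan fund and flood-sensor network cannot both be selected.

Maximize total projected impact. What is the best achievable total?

444

Taking the top-ratio projects first gives job-training center + open-data portal + flood-sensor network for 427 (88 k$).
The 36 k$ tied up in job-training center is better spent on food-bank expansion — total rises to 444 (93 k$).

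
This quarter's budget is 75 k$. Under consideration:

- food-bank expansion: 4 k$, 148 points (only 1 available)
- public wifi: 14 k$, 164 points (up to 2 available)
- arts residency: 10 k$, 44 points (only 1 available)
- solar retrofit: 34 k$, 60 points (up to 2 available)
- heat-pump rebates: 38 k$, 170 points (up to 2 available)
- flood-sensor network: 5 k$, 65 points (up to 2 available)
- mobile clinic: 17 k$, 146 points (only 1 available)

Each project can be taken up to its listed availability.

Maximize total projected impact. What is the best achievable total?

796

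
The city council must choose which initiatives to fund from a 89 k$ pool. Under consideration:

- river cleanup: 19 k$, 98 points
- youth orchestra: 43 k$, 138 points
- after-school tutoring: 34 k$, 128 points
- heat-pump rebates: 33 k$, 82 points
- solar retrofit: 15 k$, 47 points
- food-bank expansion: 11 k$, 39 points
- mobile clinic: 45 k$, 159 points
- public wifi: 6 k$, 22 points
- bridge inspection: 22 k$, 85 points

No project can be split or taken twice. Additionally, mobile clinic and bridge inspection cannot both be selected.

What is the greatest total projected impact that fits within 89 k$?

Taking the top-ratio projects first gives river cleanup + after-school tutoring + public wifi + bridge inspection for 333 (81 k$).
Replace public wifi with food-bank expansion: the trade gains 17 net, giving 350 at 86 k$.
Next best is river cleanup + after-school tutoring + solar retrofit + food-bank expansion + public wifi at 334 (85 k$) — short by 16.

350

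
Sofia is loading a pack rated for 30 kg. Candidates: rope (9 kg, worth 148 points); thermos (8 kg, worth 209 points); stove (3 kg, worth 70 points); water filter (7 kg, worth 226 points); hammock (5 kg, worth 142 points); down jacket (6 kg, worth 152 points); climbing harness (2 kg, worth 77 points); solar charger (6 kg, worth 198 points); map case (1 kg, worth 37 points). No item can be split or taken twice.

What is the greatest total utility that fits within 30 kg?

Filling by ratio: thermos + water filter + hammock + climbing harness + solar charger + map case for 889, with 1 kg left unused.
Replace thermos with stove + down jacket: the trade gains 13 net, giving 902 at 30 kg.
Next best is thermos + water filter + down jacket + climbing harness + solar charger + map case at 899 (30 kg) — short by 3.

902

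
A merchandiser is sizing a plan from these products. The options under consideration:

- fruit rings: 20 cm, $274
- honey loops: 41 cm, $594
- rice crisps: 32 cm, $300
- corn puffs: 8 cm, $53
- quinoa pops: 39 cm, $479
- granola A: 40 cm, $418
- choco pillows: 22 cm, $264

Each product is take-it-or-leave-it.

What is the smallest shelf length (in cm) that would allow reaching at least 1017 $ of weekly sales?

Look for the lowest-shelf combination reaching 1017.
honey loops + quinoa pops reaches 1073 using 80 cm.
Any bundle with less than 80 cm falls short of 1017.

80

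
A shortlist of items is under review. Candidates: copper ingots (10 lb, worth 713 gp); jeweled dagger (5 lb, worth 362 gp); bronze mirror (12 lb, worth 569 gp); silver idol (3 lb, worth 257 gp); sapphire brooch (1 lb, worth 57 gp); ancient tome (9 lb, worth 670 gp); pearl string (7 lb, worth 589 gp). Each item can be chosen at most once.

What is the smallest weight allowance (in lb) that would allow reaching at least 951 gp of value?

12

Look for the lowest-weight combination reaching 951.
jeweled dagger + pearl string: 951 value at 12 lb.
Below 12 lb the best achievable stays under 951.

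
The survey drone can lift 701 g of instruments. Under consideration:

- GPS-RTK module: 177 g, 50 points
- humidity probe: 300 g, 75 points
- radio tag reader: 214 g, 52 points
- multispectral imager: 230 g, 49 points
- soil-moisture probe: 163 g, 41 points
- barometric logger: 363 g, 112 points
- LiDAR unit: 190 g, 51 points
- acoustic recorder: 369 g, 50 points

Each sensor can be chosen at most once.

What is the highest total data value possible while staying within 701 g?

187

The ratio heuristic lands on GPS-RTK module + barometric logger (162) but leaves 161 g idle.
The 177 g tied up in GPS-RTK module is better spent on humidity probe — total rises to 187 (663 g).
The closest alternative, GPS-RTK module + humidity probe + radio tag reader, reaches only 177.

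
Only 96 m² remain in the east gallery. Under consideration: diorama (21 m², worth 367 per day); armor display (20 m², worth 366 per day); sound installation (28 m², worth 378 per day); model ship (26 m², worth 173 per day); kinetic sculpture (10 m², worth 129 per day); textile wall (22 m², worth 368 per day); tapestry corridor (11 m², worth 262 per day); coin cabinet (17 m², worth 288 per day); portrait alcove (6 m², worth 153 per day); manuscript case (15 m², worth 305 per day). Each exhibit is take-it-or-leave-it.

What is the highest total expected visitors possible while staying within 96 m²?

Greedy by ratio would take diorama + armor display + tapestry corridor + coin cabinet + portrait alcove + manuscript case: 90 m² used, total 1741.
Replace coin cabinet with textile wall: the trade gains 80 net, giving 1821 at 95 m².
That's the maximum — no swap from here does better than 1821.

1821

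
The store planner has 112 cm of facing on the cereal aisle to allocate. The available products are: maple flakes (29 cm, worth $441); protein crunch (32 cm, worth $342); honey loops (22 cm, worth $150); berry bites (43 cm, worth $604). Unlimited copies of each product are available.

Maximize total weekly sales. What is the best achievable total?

1486

Density check — maple flakes 15.21, berry bites 14.05, protein crunch 10.69 are the best per cm.
Filling by ratio: 3×maple flakes + honey loops for 1473, with 3 cm left unused.
Dropping maple flakes and honey loops frees 51 cm; slotting in berry bites (43 cm) lifts the total to 1486 at 101 cm.
That's the maximum — no swap from here does better than 1486.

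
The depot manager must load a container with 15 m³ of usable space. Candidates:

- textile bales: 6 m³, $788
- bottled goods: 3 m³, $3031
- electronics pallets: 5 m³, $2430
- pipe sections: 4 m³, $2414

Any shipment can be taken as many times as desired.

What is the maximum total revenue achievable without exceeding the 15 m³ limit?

15155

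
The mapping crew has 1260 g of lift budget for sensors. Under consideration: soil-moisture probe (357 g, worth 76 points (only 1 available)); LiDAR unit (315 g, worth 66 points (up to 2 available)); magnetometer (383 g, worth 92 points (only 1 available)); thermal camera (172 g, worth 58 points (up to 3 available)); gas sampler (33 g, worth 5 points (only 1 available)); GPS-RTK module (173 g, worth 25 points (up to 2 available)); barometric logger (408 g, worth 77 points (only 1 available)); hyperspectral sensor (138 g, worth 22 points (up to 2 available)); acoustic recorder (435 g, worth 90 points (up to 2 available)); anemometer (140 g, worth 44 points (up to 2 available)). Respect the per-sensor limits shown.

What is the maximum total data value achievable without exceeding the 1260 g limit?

359

Density check — thermal camera 0.34, anemometer 0.31, magnetometer 0.24, soil-moisture probe 0.21 are the best per g.
Best packing: magnetometer + 3×thermal camera + gas sampler + 2×anemometer — 1212 g, 359 total.
Nothing else within 1260 g beats 359.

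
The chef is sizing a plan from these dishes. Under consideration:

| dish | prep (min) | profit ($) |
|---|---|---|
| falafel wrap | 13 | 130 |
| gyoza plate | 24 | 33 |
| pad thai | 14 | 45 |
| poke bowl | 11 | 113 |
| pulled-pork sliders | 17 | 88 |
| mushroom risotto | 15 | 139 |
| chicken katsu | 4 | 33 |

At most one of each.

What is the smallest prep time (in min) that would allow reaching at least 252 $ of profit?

26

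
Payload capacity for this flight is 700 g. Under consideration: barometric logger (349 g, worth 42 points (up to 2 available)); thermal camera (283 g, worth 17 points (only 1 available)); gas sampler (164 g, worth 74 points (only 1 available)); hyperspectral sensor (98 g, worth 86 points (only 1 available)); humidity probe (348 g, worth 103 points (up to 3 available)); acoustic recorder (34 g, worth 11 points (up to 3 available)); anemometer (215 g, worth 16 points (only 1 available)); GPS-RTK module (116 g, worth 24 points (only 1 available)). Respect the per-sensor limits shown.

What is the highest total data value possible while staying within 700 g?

285

A density-first pass picks gas sampler + hyperspectral sensor + 3×acoustic recorder + anemometer + GPS-RTK module — 233 at 695 g.
Replace acoustic recorder and anemometer and GPS-RTK module with humidity probe: the trade gains 52 net, giving 285 at 678 g.
No other feasible combination exceeds 285.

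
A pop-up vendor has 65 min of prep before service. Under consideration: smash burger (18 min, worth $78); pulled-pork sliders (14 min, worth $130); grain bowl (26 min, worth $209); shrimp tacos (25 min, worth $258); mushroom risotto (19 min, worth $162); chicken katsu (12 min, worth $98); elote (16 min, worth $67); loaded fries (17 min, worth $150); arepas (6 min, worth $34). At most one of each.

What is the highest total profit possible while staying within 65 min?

597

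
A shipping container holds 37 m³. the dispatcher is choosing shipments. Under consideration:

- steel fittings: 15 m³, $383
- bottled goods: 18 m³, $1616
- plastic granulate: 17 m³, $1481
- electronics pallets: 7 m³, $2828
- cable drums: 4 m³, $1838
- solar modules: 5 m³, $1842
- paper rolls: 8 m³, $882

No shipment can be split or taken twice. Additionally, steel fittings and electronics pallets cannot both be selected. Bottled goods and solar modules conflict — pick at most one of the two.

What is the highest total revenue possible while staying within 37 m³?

A density-first pass picks electronics pallets + cable drums + solar modules + paper rolls — 7390 at 24 m³.
The 8 m³ tied up in paper rolls is better spent on plastic granulate — total rises to 7989 (33 m³).

7989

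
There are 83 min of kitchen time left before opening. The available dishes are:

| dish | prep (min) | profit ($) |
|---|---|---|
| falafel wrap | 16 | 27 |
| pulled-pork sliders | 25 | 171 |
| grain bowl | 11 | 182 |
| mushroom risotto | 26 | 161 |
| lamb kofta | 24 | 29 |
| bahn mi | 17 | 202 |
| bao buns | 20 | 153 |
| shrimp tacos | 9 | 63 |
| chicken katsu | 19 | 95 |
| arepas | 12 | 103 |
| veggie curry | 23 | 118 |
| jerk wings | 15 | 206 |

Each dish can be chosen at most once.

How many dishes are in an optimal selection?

The maximum profit within 83 min is 864.
One optimal bundle: pulled-pork sliders + grain bowl + bahn mi + arepas + jerk wings (80 min).
Every optimal selection uses 5 dishes.

5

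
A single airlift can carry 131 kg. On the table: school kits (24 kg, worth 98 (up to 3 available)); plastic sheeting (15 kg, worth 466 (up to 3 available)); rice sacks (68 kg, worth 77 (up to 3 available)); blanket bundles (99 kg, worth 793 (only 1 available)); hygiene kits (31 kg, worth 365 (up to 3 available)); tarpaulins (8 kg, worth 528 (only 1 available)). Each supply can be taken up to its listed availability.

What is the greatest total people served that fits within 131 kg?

The ratio ordering already packs tightly: 3×plastic sheeting + 2×hygiene kits + tarpaulins, 115 kg, 2656.
Every other selection either busts 131 kg or exceeds an availability limit or fails to beat 2656.

2656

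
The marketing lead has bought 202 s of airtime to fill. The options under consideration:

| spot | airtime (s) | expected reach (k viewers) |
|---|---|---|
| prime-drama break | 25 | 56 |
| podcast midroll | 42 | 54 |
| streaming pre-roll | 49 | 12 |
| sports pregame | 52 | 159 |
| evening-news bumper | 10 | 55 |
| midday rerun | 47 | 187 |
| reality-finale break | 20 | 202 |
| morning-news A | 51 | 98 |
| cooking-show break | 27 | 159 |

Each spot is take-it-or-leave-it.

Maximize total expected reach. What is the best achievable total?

Ranking by ratio (expected reach/s): reality-finale break 10.10, cooking-show break 5.89, evening-news bumper 5.50, midday rerun 3.98.
Taking prime-drama break + sports pregame + evening-news bumper + midday rerun + reality-finale break + cooking-show break: 181 s used, 818 in expected reach.
The closest alternative, podcast midroll + sports pregame + evening-news bumper + midday rerun + reality-finale break + cooking-show break, reaches only 816.

818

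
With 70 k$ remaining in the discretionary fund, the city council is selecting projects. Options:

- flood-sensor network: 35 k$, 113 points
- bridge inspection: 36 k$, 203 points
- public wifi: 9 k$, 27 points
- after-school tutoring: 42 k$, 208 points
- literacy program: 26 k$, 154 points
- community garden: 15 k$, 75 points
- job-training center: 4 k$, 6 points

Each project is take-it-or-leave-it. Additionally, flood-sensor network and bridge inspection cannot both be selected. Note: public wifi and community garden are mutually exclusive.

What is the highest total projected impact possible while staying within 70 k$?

363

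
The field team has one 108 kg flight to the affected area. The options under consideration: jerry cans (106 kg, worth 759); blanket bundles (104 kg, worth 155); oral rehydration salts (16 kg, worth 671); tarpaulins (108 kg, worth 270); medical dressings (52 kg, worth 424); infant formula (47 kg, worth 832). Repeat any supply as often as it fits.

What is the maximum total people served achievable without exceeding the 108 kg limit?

By people served per kg: oral rehydration salts 41.94, infant formula 17.70, medical dressings 8.15 lead.
6×oral rehydration salts uses 96 of the 108 kg and totals 4026.
Every other selection either busts 108 kg or fails to beat 4026.

4026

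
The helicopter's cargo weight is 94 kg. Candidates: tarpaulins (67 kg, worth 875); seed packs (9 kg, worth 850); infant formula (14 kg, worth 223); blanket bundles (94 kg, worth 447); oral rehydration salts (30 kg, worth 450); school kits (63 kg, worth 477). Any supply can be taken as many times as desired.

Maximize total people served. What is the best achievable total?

8500

Density check — seed packs 94.44, infant formula 15.93, oral rehydration salts 15.00, tarpaulins 13.06 are the best per kg.
10×seed packs uses 90 of the 94 kg and totals 8500.
That's the maximum — no swap from here does better than 8500.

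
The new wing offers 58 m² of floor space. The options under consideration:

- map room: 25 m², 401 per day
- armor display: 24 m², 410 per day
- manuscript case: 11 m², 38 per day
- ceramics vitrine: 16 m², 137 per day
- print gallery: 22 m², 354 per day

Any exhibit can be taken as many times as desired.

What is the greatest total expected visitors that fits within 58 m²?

The ratio ordering already packs tightly: 2×armor display, 48 m², 820.

820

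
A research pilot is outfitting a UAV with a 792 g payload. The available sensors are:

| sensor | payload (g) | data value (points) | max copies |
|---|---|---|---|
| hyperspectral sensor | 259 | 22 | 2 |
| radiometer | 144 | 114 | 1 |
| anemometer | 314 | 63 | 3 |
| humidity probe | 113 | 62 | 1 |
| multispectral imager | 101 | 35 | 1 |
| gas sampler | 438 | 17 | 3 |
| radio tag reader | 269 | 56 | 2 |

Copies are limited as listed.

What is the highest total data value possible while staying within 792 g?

274

The ratio heuristic lands on radiometer + humidity probe + multispectral imager + radio tag reader (267) but leaves 165 g idle.
The 269 g tied up in radio tag reader is better spent on anemometer — total rises to 274 (672 g).
The spare 120 g is too small for any remaining sensor, and no exchange beats 274.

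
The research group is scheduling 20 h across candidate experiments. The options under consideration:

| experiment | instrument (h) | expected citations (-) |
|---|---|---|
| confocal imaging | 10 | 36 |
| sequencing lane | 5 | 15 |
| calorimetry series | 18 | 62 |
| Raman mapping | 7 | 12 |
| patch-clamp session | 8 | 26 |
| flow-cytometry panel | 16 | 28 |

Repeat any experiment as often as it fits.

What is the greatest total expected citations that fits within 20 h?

72

The ratio ordering already packs tightly: 2×confocal imaging, 20 h, 72.
That's the maximum — no swap from here does better than 72.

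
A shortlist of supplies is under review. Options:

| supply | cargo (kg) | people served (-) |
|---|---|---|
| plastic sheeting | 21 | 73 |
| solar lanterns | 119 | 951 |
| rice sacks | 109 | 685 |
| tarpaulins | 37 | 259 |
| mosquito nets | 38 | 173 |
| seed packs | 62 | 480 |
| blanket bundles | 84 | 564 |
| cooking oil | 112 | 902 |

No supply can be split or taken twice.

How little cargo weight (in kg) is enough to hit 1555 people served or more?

211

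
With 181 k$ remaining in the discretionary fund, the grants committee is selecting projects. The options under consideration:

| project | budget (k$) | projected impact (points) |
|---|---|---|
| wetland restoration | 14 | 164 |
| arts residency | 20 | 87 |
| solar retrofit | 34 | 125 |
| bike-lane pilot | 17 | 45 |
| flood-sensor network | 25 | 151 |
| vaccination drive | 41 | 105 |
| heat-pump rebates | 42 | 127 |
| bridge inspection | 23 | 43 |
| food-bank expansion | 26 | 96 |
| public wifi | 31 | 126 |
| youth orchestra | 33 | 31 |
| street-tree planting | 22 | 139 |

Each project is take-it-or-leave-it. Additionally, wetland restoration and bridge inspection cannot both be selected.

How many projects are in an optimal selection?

7

Optimal total is 890.
One optimal bundle: wetland restoration + arts residency + flood-sensor network + heat-pump rebates + food-bank expansion + public wifi + street-tree planting (180 k$).
Any selection reaching 890 contains exactly 7 projects.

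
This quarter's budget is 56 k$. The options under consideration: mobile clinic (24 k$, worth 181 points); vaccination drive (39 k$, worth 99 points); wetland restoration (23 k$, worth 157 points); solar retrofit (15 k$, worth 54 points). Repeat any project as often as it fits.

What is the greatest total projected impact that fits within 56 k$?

362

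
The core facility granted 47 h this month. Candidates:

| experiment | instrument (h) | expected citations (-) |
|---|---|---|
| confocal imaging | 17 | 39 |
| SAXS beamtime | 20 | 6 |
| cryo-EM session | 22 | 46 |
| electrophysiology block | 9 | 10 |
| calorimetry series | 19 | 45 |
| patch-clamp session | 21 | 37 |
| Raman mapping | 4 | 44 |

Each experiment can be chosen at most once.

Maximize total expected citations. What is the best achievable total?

135

The ratio heuristic lands on confocal imaging + calorimetry series + Raman mapping (128) but leaves 7 h idle.
Dropping confocal imaging frees 17 h; slotting in cryo-EM session (22 h) lifts the total to 135 at 45 h.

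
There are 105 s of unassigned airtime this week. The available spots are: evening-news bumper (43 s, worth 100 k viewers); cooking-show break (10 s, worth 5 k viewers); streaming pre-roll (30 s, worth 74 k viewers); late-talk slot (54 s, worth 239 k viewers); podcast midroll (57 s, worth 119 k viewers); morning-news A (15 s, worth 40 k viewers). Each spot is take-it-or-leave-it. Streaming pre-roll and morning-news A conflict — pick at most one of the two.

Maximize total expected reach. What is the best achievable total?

By expected reach per s: late-talk slot 4.43, morning-news A 2.67, streaming pre-roll 2.47, evening-news bumper 2.33 lead.
Taking evening-news bumper + late-talk slot: 97 s used, 339 in expected reach.
An exhaustive check of the 64 subsets confirms 339.

339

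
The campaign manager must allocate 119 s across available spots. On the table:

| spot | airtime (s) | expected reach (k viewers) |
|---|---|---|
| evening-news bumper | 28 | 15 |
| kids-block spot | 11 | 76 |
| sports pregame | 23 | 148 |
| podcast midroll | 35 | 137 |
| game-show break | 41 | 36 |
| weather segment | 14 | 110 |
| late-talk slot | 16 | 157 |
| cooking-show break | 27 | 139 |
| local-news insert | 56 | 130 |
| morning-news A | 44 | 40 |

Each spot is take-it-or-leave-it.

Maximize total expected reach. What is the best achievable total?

Ranking by ratio (expected reach/s): late-talk slot 9.81, weather segment 7.86, kids-block spot 6.91.
A density-first pass picks evening-news bumper + kids-block spot + sports pregame + weather segment + late-talk slot + cooking-show break — 645 at 119 s.
Replace evening-news bumper and kids-block spot with podcast midroll: the trade gains 46 net, giving 691 at 115 s.
An exhaustive check of the 1024 subsets confirms 691.

691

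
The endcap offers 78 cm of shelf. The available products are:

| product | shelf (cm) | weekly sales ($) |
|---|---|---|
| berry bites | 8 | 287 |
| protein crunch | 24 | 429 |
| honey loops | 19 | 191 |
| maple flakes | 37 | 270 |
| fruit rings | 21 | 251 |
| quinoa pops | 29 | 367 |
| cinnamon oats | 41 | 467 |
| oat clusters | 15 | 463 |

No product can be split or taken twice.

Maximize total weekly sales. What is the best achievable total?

1546

The ratio ordering already packs tightly: berry bites + protein crunch + quinoa pops + oat clusters, 76 cm, 1546.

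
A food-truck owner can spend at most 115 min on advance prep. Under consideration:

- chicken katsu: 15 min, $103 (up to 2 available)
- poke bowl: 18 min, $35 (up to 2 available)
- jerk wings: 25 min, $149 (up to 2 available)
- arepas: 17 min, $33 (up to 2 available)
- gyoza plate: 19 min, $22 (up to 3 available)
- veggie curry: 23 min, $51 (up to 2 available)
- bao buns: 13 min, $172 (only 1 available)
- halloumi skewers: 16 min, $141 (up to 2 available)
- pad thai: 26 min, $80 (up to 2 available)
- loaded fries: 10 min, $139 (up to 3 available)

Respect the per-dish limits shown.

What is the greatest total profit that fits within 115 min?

Ranking by ratio (profit/min): loaded fries 13.90, bao buns 13.23, halloumi skewers 8.81, chicken katsu 6.87.
A density-first pass picks 2×chicken katsu + bao buns + 2×halloumi skewers + 3×loaded fries — 1077 at 105 min.
Dropping chicken katsu frees 15 min; slotting in jerk wings (25 min) lifts the total to 1123 at 115 min.
Every other selection either busts 115 min or exceeds an availability limit or fails to beat 1123.

1123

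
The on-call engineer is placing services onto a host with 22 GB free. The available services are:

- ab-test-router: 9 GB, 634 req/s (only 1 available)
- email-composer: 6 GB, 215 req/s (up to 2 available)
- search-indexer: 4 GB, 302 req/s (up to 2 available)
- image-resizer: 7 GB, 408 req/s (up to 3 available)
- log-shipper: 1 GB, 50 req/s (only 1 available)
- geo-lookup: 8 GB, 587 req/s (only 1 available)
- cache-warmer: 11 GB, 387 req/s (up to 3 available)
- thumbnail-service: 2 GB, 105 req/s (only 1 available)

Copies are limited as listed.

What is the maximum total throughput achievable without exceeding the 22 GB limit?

1573

Filling by ratio: 2×search-indexer + log-shipper + geo-lookup + thumbnail-service for 1346, with 3 GB left unused.
Replace search-indexer and thumbnail-service with ab-test-router: the trade gains 227 net, giving 1573 at 22 GB.
Nothing else within 22 GB beats 1573.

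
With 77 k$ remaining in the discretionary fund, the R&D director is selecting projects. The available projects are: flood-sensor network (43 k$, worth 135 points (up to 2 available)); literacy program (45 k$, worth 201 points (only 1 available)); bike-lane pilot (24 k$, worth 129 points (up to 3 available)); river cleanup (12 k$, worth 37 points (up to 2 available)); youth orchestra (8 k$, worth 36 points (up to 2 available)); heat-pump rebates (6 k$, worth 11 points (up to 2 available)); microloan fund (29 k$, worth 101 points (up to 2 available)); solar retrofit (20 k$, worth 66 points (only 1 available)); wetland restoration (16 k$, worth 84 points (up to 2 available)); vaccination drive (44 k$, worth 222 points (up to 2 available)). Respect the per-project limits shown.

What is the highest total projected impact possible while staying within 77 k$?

390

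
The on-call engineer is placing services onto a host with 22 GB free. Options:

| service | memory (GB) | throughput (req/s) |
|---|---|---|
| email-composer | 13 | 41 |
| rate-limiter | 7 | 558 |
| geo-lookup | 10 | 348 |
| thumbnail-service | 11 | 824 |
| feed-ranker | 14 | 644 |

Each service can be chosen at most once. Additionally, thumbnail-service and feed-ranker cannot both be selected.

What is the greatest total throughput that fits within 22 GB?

By throughput per GB: rate-limiter 79.71, thumbnail-service 74.91, feed-ranker 46.00 lead.
Taking rate-limiter + thumbnail-service: 18 GB used, 1382 in throughput.
The closest alternative, rate-limiter + feed-ranker, reaches only 1202.

1382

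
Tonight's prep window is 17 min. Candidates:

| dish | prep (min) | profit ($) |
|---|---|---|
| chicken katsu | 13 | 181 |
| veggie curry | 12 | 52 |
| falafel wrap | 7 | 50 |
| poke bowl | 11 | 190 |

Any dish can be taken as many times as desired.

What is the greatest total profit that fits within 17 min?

By profit per min: poke bowl 17.27, chicken katsu 13.92, falafel wrap 7.14 lead.
Poke bowl uses 11 of the 17 min and totals 190.
No other feasible combination exceeds 190.

190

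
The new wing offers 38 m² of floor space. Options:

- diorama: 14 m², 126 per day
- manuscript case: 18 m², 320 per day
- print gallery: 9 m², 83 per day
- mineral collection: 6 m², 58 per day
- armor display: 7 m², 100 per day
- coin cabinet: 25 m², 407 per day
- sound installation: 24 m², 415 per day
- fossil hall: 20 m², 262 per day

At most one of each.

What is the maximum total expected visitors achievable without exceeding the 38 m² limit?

582

Taking the top-ratio exhibits first gives manuscript case + mineral collection + armor display for 478 (31 m²).
The 13 m² tied up in mineral collection and armor display is better spent on fossil hall — total rises to 582 (38 m²).
Every other selection either busts 38 m² or fails to beat 582.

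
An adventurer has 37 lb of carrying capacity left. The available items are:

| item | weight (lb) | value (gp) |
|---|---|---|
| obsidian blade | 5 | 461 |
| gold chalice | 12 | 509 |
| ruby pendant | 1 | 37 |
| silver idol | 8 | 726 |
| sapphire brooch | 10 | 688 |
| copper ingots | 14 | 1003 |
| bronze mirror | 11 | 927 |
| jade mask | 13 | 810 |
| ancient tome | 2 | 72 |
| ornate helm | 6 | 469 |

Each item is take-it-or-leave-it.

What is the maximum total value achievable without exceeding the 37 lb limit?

Ranking by ratio (value/lb): obsidian blade 92.20, silver idol 90.75, bronze mirror 84.27.
Taking the top-ratio items first gives obsidian blade + ruby pendant + silver idol + bronze mirror + ancient tome + ornate helm for 2692 (33 lb).
The 9 lb tied up in ruby pendant and ancient tome and ornate helm is better spent on jade mask — total rises to 2924 (37 lb).
The closest alternative, obsidian blade + ruby pendant + silver idol + sapphire brooch + bronze mirror + ancient tome, reaches only 2911.

2924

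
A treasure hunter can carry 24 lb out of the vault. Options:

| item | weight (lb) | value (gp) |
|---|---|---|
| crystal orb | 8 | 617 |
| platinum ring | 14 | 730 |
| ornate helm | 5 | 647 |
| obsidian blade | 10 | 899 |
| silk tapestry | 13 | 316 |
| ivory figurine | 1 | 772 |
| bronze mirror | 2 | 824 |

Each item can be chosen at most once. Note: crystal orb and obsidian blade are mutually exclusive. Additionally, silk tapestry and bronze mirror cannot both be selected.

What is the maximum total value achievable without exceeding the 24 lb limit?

By value per lb: ivory figurine 772.00, bronze mirror 412.00, ornate helm 129.40, obsidian blade 89.90 lead.
Ornate helm + obsidian blade + ivory figurine + bronze mirror uses 18 of the 24 lb and totals 3142.
Runner-up platinum ring + ornate helm + ivory figurine + bronze mirror tops out at 2973.

3142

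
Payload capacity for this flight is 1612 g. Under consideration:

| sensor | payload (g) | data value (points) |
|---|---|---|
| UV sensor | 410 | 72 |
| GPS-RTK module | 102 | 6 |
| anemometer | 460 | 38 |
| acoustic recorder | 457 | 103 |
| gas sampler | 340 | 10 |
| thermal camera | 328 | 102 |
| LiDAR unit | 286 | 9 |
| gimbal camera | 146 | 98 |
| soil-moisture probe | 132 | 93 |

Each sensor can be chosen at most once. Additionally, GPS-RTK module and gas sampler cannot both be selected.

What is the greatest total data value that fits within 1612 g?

474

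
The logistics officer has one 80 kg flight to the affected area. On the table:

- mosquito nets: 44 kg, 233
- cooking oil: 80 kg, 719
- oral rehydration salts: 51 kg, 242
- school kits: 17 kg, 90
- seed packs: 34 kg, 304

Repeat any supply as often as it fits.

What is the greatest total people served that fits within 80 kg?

719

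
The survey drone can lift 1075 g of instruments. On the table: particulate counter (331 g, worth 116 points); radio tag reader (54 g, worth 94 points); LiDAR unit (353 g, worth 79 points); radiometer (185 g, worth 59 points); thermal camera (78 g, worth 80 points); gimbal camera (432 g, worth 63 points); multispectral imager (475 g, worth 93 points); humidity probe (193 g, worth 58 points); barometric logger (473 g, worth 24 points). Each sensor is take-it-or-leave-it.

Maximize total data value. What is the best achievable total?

Ranking by ratio (data value/g): radio tag reader 1.74, thermal camera 1.03, particulate counter 0.35, radiometer 0.32.
Filling by ratio: particulate counter + radio tag reader + radiometer + thermal camera + humidity probe for 407, with 234 g left unused.
Dropping humidity probe frees 193 g; slotting in LiDAR unit (353 g) lifts the total to 428 at 1001 g.
An exhaustive check of the 512 subsets confirms 428.

428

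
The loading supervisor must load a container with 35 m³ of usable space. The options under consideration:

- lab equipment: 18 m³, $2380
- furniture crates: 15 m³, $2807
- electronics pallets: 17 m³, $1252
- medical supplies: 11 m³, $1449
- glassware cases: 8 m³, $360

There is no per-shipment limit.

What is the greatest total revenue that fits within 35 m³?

2×furniture crates uses 30 of the 35 m³ and totals 5614.
That's the maximum — no swap from here does better than 5614.

5614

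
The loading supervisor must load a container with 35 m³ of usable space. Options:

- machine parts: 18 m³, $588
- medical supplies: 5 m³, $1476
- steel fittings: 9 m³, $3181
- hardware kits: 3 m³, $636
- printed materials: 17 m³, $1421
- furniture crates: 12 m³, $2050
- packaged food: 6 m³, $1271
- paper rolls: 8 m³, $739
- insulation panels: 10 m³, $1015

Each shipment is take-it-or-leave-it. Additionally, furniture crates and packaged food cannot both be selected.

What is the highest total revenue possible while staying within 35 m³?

Best packing: medical supplies + steel fittings + hardware kits + packaged food + insulation panels — 33 m³, 7579 total.
An exhaustive check of the 512 subsets confirms 7579.

7579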